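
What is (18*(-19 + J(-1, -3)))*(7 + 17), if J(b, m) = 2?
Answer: -7344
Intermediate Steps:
(18*(-19 + J(-1, -3)))*(7 + 17) = (18*(-19 + 2))*(7 + 17) = (18*(-17))*24 = -306*24 = -7344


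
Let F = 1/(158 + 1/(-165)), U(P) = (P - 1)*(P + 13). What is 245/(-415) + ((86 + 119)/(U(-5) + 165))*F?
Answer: -48882034/84385353 ≈ -0.57927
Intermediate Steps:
U(P) = (-1 + P)*(13 + P)
F = 165/26069 (F = 1/(158 - 1/165) = 1/(26069/165) = 165/26069 ≈ 0.0063294)
245/(-415) + ((86 + 119)/(U(-5) + 165))*F = 245/(-415) + ((86 + 119)/((-13 + (-5)² + 12*(-5)) + 165))*(165/26069) = 245*(-1/415) + (205/((-13 + 25 - 60) + 165))*(165/26069) = -49/83 + (205/(-48 + 165))*(165/26069) = -49/83 + (205/117)*(165/26069) = -49/83 + 11275/1016691 = -48882034/84385353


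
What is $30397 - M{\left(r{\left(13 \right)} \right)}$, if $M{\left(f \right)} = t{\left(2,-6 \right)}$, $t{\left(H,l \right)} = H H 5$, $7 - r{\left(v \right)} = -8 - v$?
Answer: $30377$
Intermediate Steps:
$r{\left(v \right)} = 15 + v$ ($r{\left(v \right)} = 7 - \left(-8 - v\right) = 7 + \left(8 + v\right) = 15 + v$)
$t{\left(H,l \right)} = 5 H^{2}$ ($t{\left(H,l \right)} = H^{2} \cdot 5 = 5 H^{2}$)
$M{\left(f \right)} = 20$ ($M{\left(f \right)} = 5 \cdot 2^{2} = 5 \cdot 4 = 20$)
$30397 - M{\left(r{\left(13 \right)} \right)} = 30397 - 20 = 30377$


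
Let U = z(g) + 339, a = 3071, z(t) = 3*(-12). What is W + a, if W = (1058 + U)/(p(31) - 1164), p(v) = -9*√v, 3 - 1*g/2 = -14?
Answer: 1383863377/450795 + 1361*√31/150265 ≈ 3069.9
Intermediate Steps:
g = 34 (g = 6 - 2*(-14) = 6 + 28 = 34)
z(t) = -36
U = 303 (U = -36 + 339 = 303)
W = 1361/(-1164 - 9*√31) (W = (1058 + 303)/(-9*√31 - 1164) = 1361/(-1164 - 9*√31) ≈ -1.1210)
W + a = (-528068/450795 + 1361*√31/150265) + 3071 = 1383863377/450795 + 1361*√31/150265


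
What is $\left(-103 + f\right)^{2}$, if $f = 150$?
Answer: $2209$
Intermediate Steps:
$\left(-103 + f\right)^{2} = \left(-103 + 150\right)^{2} = 47^{2} = 2209$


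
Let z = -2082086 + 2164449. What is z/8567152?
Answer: 82363/8567152 ≈ 0.0096138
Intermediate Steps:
z = 82363
z/8567152 = 82363/8567152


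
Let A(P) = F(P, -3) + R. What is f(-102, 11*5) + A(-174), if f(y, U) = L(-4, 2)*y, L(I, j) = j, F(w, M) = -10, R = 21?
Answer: -193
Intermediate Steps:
f(y, U) = 2*y
A(P) = 11 (A(P) = -10 + 21 = 11)
f(-102, 11*5) + A(-174) = 2*(-102) + 11 = -204 + 11 = -193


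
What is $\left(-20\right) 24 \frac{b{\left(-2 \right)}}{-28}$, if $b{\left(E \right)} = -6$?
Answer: $- \frac{720}{7} \approx -102.86$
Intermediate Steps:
$\left(-20\right) 24 \frac{b{\left(-2 \right)}}{-28} = \left(-20\right) 24 \left(- \frac{6}{-28}\right) = - 480 \left(\left(-6\right) \left(- \frac{1}{28}\right)\right) = \left(-480\right) \frac{3}{14} = - \frac{720}{7}$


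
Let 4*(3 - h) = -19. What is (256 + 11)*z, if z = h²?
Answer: 256587/16 ≈ 16037.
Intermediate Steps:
h = 31/4 (h = 3 - ¼*(-19) = 3 + 19/4 = 31/4 ≈ 7.7500)
z = 961/16 (z = (31/4)² = 961/16 ≈ 60.063)
(256 + 11)*z = (256 + 11)*(961/16) = 267*(961/16) = 256587/16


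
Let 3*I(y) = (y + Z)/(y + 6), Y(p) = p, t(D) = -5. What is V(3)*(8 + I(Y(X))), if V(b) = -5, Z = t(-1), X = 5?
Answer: -40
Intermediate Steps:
Z = -5
I(y) = (-5 + y)/(3*(6 + y)) (I(y) = ((y - 5)/(y + 6))/3 = ((-5 + y)/(6 + y))/3 = (-5 + y)/(3*(6 + y)))
V(3)*(8 + I(Y(X))) = -5*(8 + (-5 + 5)/(3*(6 + 5))) = -5*(8 + (⅓)*0/11) = -5*(8 + (⅓)*(1/11)*0) = -5*(8 + 0) = -5*8 = -40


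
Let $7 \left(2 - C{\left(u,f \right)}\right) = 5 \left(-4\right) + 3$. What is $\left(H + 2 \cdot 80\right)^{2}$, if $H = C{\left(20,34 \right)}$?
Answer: $\frac{1324801}{49} \approx 27037.0$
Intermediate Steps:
$C{\left(u,f \right)} = \frac{31}{7}$ ($C{\left(u,f \right)} = 2 - \frac{5 \left(-4\right) + 3}{7} = 2 - \frac{-20 + 3}{7} = 2 - - \frac{17}{7} = 2 + \frac{17}{7} = \frac{31}{7}$)
$H = \frac{31}{7} \approx 4.4286$
$\left(H + 2 \cdot 80\right)^{2} = \left(\frac{31}{7} + 2 \cdot 80\right)^{2} = \left(\frac{31}{7} + 160\right)^{2} = \left(\frac{1151}{7}\right)^{2} = \frac{1324801}{49}$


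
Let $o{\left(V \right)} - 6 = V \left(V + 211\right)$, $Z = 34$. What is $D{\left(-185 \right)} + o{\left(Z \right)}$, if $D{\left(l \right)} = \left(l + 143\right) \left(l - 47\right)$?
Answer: $18080$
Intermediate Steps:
$o{\left(V \right)} = 6 + V \left(211 + V\right)$ ($o{\left(V \right)} = 6 + V \left(V + 211\right) = 6 + V \left(211 + V\right)$)
$D{\left(l \right)} = \left(-47 + l\right) \left(143 + l\right)$ ($D{\left(l \right)} = \left(143 + l\right) \left(-47 + l\right) = \left(-47 + l\right) \left(143 + l\right)$)
$D{\left(-185 \right)} + o{\left(Z \right)} = \left(-6721 + \left(-185\right)^{2} + 96 \left(-185\right)\right) + \left(6 + 34^{2} + 211 \cdot 34\right) = \left(-6721 + 34225 - 17760\right) + \left(6 + 1156 + 7174\right) = 9744 + 8336 = 18080$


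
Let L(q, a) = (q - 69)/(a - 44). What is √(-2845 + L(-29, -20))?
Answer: I*√181982/8 ≈ 53.324*I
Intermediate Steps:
L(q, a) = (-69 + q)/(-44 + a)
√(-2845 + L(-29, -20)) = √(-2845 + (-69 - 29)/(-44 - 20)) = √(-2845 - 98/(-64)) = √(-2845 - 1/64*(-98)) = √(-2845 + 49/32) = √(-90991/32) = I*√181982/8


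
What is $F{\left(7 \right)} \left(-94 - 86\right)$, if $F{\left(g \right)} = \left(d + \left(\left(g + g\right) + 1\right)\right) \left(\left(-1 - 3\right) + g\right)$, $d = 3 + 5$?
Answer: $-12420$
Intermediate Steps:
$d = 8$
$F{\left(g \right)} = \left(-4 + g\right) \left(9 + 2 g\right)$ ($F{\left(g \right)} = \left(8 + \left(\left(g + g\right) + 1\right)\right) \left(\left(-1 - 3\right) + g\right) = \left(8 + \left(2 g + 1\right)\right) \left(\left(-1 - 3\right) + g\right) = \left(8 + \left(1 + 2 g\right)\right) \left(-4 + g\right) = \left(9 + 2 g\right) \left(-4 + g\right) = \left(-4 + g\right) \left(9 + 2 g\right)$)
$F{\left(7 \right)} \left(-94 - 86\right) = \left(-36 + 7 + 2 \cdot 7^{2}\right) \left(-94 - 86\right) = \left(-36 + 7 + 2 \cdot 49\right) \left(-180\right) = \left(-36 + 7 + 98\right) \left(-180\right) = 69 \left(-180\right) = -12420$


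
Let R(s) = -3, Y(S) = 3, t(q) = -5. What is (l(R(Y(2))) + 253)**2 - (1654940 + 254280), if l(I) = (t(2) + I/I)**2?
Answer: -1836859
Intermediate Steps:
l(I) = 16 (l(I) = (-5 + I/I)**2 = (-5 + 1)**2 = (-4)**2 = 16)
(l(R(Y(2))) + 253)**2 - (1654940 + 254280) = (16 + 253)**2 - (1654940 + 254280) = 269**2 - 1*1909220 = 72361 - 1909220 = -1836859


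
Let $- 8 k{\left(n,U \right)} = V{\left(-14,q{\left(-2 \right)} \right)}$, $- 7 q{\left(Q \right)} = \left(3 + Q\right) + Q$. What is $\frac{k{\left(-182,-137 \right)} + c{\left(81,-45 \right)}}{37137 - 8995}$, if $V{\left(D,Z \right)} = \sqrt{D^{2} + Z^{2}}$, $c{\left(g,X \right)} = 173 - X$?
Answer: $\frac{109}{14071} - \frac{\sqrt{9605}}{1575952} \approx 0.0076842$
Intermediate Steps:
$q{\left(Q \right)} = - \frac{3}{7} - \frac{2 Q}{7}$ ($q{\left(Q \right)} = - \frac{\left(3 + Q\right) + Q}{7} = - \frac{3 + 2 Q}{7} = - \frac{3}{7} - \frac{2 Q}{7}$)
$k{\left(n,U \right)} = - \frac{\sqrt{9605}}{56}$ ($k{\left(n,U \right)} = - \frac{\sqrt{\left(-14\right)^{2} + \left(- \frac{3}{7} - - \frac{4}{7}\right)^{2}}}{8} = - \frac{\sqrt{196 + \left(- \frac{3}{7} + \frac{4}{7}\right)^{2}}}{8} = - \frac{\sqrt{196 + \left(\frac{1}{7}\right)^{2}}}{8} = - \frac{\sqrt{196 + \frac{1}{49}}}{8} = - \frac{\sqrt{\frac{9605}{49}}}{8} = - \frac{\frac{1}{7} \sqrt{9605}}{8} = - \frac{\sqrt{9605}}{56}$)
$\frac{k{\left(-182,-137 \right)} + c{\left(81,-45 \right)}}{37137 - 8995} = \frac{- \frac{\sqrt{9605}}{56} + \left(173 - -45\right)}{37137 - 8995} = \frac{- \frac{\sqrt{9605}}{56} + \left(173 + 45\right)}{28142} = \left(- \frac{\sqrt{9605}}{56} + 218\right) \frac{1}{28142} = \left(218 - \frac{\sqrt{9605}}{56}\right) \frac{1}{28142} = \frac{109}{14071} - \frac{\sqrt{9605}}{1575952}$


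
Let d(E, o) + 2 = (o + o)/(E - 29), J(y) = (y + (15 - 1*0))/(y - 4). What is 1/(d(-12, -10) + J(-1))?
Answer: -205/884 ≈ -0.23190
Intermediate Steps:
J(y) = (15 + y)/(-4 + y) (J(y) = (y + (15 + 0))/(-4 + y) = (y + 15)/(-4 + y) = (15 + y)/(-4 + y))
d(E, o) = -2 + 2*o/(-29 + E) (d(E, o) = -2 + (o + o)/(E - 29) = -2 + (2*o)/(-29 + E) = -2 + 2*o/(-29 + E))
1/(d(-12, -10) + J(-1)) = 1/(2*(29 - 10 - 1*(-12))/(-29 - 12) + (15 - 1)/(-4 - 1)) = 1/(2*(29 - 10 + 12)/(-41) + 14/(-5)) = 1/(2*(-1/41)*31 - 1/5*14) = 1/(-62/41 - 14/5) = 1/(-884/205) = -205/884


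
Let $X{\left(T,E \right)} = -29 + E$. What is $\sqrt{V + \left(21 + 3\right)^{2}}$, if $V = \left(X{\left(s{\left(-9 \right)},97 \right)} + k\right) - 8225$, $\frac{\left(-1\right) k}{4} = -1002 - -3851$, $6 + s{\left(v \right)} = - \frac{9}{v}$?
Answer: $i \sqrt{18977} \approx 137.76 i$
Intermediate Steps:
$s{\left(v \right)} = -6 - \frac{9}{v}$
$k = -11396$ ($k = - 4 \left(-1002 - -3851\right) = - 4 \left(-1002 + 3851\right) = \left(-4\right) 2849 = -11396$)
$V = -19553$ ($V = \left(\left(-29 + 97\right) - 11396\right) - 8225 = \left(68 - 11396\right) - 8225 = -11328 - 8225 = -19553$)
$\sqrt{V + \left(21 + 3\right)^{2}} = \sqrt{-19553 + \left(21 + 3\right)^{2}} = \sqrt{-19553 + 24^{2}} = \sqrt{-19553 + 576} = \sqrt{-18977} = i \sqrt{18977}$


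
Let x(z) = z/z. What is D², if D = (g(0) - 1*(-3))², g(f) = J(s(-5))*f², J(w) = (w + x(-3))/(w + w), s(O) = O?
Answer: 81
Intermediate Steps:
x(z) = 1
J(w) = (1 + w)/(2*w) (J(w) = (w + 1)/(w + w) = (1 + w)/((2*w)) = (1 + w)*(1/(2*w)) = (1 + w)/(2*w))
g(f) = 2*f²/5 (g(f) = ((½)*(1 - 5)/(-5))*f² = ((½)*(-⅕)*(-4))*f² = 2*f²/5)
D = 9 (D = ((⅖)*0² - 1*(-3))² = ((⅖)*0 + 3)² = (0 + 3)² = 3² = 9)
D² = 9² = 81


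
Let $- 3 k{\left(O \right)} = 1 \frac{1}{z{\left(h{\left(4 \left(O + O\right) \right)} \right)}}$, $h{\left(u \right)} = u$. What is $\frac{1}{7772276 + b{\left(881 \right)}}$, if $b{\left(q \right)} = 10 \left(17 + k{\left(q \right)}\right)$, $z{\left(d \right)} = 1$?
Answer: $\frac{3}{23317328} \approx 1.2866 \cdot 10^{-7}$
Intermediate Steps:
$k{\left(O \right)} = - \frac{1}{3}$ ($k{\left(O \right)} = - \frac{1 \cdot 1^{-1}}{3} = - \frac{1 \cdot 1}{3} = \left(- \frac{1}{3}\right) 1 = - \frac{1}{3}$)
$b{\left(q \right)} = \frac{500}{3}$ ($b{\left(q \right)} = 10 \left(17 - \frac{1}{3}\right) = 10 \cdot \frac{50}{3} = \frac{500}{3}$)
$\frac{1}{7772276 + b{\left(881 \right)}} = \frac{1}{7772276 + \frac{500}{3}} = \frac{1}{\frac{23317328}{3}} = \frac{3}{23317328}$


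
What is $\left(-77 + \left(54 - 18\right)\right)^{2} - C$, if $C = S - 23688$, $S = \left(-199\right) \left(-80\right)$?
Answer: $9449$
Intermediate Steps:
$S = 15920$
$C = -7768$ ($C = 15920 - 23688 = -7768$)
$\left(-77 + \left(54 - 18\right)\right)^{2} - C = \left(-77 + \left(54 - 18\right)\right)^{2} - -7768 = \left(-77 + 36\right)^{2} + 7768 = \left(-41\right)^{2} + 7768 = 1681 + 7768 = 9449$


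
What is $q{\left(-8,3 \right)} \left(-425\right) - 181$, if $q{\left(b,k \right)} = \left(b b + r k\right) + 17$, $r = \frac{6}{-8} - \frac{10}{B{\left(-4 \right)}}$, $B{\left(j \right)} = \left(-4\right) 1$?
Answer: $- \frac{147349}{4} \approx -36837.0$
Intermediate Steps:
$B{\left(j \right)} = -4$
$r = \frac{7}{4}$ ($r = \frac{6}{-8} - \frac{10}{-4} = 6 \left(- \frac{1}{8}\right) - - \frac{5}{2} = - \frac{3}{4} + \frac{5}{2} = \frac{7}{4} \approx 1.75$)
$q{\left(b,k \right)} = 17 + b^{2} + \frac{7 k}{4}$ ($q{\left(b,k \right)} = \left(b b + \frac{7 k}{4}\right) + 17 = \left(b^{2} + \frac{7 k}{4}\right) + 17 = 17 + b^{2} + \frac{7 k}{4}$)
$q{\left(-8,3 \right)} \left(-425\right) - 181 = \left(17 + \left(-8\right)^{2} + \frac{7}{4} \cdot 3\right) \left(-425\right) - 181 = \left(17 + 64 + \frac{21}{4}\right) \left(-425\right) - 181 = \frac{345}{4} \left(-425\right) - 181 = - \frac{146625}{4} - 181 = - \frac{147349}{4}$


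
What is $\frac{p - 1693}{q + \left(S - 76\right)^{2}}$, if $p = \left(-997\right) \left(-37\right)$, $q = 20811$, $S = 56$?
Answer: $\frac{35196}{21211} \approx 1.6593$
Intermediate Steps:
$p = 36889$
$\frac{p - 1693}{q + \left(S - 76\right)^{2}} = \frac{36889 - 1693}{20811 + \left(56 - 76\right)^{2}} = \frac{35196}{20811 + \left(-20\right)^{2}} = \frac{35196}{20811 + 400} = \frac{35196}{21211}$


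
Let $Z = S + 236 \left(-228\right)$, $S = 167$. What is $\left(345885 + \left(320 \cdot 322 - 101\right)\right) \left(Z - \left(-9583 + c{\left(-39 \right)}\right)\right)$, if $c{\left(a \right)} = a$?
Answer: $-19756783656$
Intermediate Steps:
$Z = -53641$ ($Z = 167 + 236 \left(-228\right) = 167 - 53808 = -53641$)
$\left(345885 + \left(320 \cdot 322 - 101\right)\right) \left(Z - \left(-9583 + c{\left(-39 \right)}\right)\right) = \left(345885 + \left(320 \cdot 322 - 101\right)\right) \left(-53641 + \left(9583 - -39\right)\right) = \left(345885 + \left(103040 - 101\right)\right) \left(-53641 + \left(9583 + 39\right)\right) = \left(345885 + 102939\right) \left(-53641 + 9622\right) = 448824 \left(-44019\right) = -19756783656$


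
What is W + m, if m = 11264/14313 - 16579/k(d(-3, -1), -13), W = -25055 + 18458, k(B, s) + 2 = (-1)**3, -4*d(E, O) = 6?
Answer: -5104396/4771 ≈ -1069.9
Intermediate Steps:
d(E, O) = -3/2 (d(E, O) = -1/4*6 = -3/2)
k(B, s) = -3 (k(B, s) = -2 + (-1)**3 = -2 - 1 = -3)
W = -6597
m = 26369891/4771 (m = 11264/14313 - 16579/(-3) = 11264*(1/14313) - 16579*(-1/3) = 11264/14313 + 16579/3 = 26369891/4771 ≈ 5527.1)
W + m = -6597 + 26369891/4771 = -5104396/4771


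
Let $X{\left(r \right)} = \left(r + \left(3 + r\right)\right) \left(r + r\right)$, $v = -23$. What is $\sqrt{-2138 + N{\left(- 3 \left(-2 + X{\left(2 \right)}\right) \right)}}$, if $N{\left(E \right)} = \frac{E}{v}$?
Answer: $\frac{38 i \sqrt{782}}{23} \approx 46.202 i$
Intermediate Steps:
$X{\left(r \right)} = 2 r \left(3 + 2 r\right)$ ($X{\left(r \right)} = \left(3 + 2 r\right) 2 r = 2 r \left(3 + 2 r\right)$)
$N{\left(E \right)} = - \frac{E}{23}$ ($N{\left(E \right)} = \frac{E}{-23} = E \left(- \frac{1}{23}\right) = - \frac{E}{23}$)
$\sqrt{-2138 + N{\left(- 3 \left(-2 + X{\left(2 \right)}\right) \right)}} = \sqrt{-2138 - \frac{\left(-3\right) \left(-2 + 2 \cdot 2 \left(3 + 2 \cdot 2\right)\right)}{23}} = \sqrt{-2138 - \frac{\left(-3\right) \left(-2 + 2 \cdot 2 \left(3 + 4\right)\right)}{23}} = \sqrt{-2138 - \frac{\left(-3\right) \left(-2 + 2 \cdot 2 \cdot 7\right)}{23}} = \sqrt{-2138 - \frac{\left(-3\right) \left(-2 + 28\right)}{23}} = \sqrt{-2138 - \frac{\left(-3\right) 26}{23}} = \sqrt{-2138 - - \frac{78}{23}} = \sqrt{-2138 + \frac{78}{23}} = \sqrt{- \frac{49096}{23}} = \frac{38 i \sqrt{782}}{23}$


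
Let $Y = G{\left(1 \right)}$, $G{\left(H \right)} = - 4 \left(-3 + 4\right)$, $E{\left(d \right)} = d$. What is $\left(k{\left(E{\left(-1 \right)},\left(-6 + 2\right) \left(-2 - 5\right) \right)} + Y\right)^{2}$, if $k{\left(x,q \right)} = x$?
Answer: $25$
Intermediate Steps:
$G{\left(H \right)} = -4$ ($G{\left(H \right)} = \left(-4\right) 1 = -4$)
$Y = -4$
$\left(k{\left(E{\left(-1 \right)},\left(-6 + 2\right) \left(-2 - 5\right) \right)} + Y\right)^{2} = \left(-1 - 4\right)^{2} = \left(-5\right)^{2} = 25$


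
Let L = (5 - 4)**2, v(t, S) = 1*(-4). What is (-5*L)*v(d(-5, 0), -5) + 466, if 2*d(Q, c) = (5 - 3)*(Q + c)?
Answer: 486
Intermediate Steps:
d(Q, c) = Q + c (d(Q, c) = ((5 - 3)*(Q + c))/2 = (2*(Q + c))/2 = (2*Q + 2*c)/2 = Q + c)
v(t, S) = -4
L = 1 (L = 1**2 = 1)
(-5*L)*v(d(-5, 0), -5) + 466 = -5*1*(-4) + 466 = -5*(-4) + 466 = 20 + 466 = 486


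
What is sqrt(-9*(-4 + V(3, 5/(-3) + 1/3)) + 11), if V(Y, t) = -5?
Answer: 2*sqrt(23) ≈ 9.5917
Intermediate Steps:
sqrt(-9*(-4 + V(3, 5/(-3) + 1/3)) + 11) = sqrt(-9*(-4 - 5) + 11) = sqrt(-9*(-9) + 11) = sqrt(81 + 11) = sqrt(92) = 2*sqrt(23)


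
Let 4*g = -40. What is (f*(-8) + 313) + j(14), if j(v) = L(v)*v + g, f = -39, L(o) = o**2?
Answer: 3359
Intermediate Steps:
g = -10 (g = (1/4)*(-40) = -10)
j(v) = -10 + v**3 (j(v) = v**2*v - 10 = v**3 - 10 = -10 + v**3)
(f*(-8) + 313) + j(14) = (-39*(-8) + 313) + (-10 + 14**3) = (312 + 313) + (-10 + 2744) = 625 + 2734 = 3359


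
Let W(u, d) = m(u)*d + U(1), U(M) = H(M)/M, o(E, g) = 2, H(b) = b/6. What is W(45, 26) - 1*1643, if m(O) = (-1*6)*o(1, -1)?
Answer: -11729/6 ≈ -1954.8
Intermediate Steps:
H(b) = b/6 (H(b) = b*(⅙) = b/6)
U(M) = ⅙ (U(M) = (M/6)/M = ⅙)
m(O) = -12 (m(O) = -1*6*2 = -6*2 = -12)
W(u, d) = ⅙ - 12*d (W(u, d) = -12*d + ⅙ = ⅙ - 12*d)
W(45, 26) - 1*1643 = (⅙ - 12*26) - 1*1643 = (⅙ - 312) - 1643 = -1871/6 - 1643 = -11729/6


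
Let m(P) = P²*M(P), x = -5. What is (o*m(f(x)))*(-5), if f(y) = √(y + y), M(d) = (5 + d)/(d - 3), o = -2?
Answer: 500/19 + 800*I*√10/19 ≈ 26.316 + 133.15*I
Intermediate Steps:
M(d) = (5 + d)/(-3 + d)
f(y) = √2*√y (f(y) = √(2*y) = √2*√y)
m(P) = P²*(5 + P)/(-3 + P) (m(P) = P²*((5 + P)/(-3 + P)) = P²*(5 + P)/(-3 + P))
(o*m(f(x)))*(-5) = -2*(√2*√(-5))²*(5 + √2*√(-5))/(-3 + √2*√(-5))*(-5) = -2*(√2*(I*√5))²*(5 + √2*(I*√5))/(-3 + √2*(I*√5))*(-5) = -2*(I*√10)²*(5 + I*√10)/(-3 + I*√10)*(-5) = -(-20)*(5 + I*√10)/(-3 + I*√10)*(-5) = (20*(5 + I*√10)/(-3 + I*√10))*(-5) = -100*(5 + I*√10)/(-3 + I*√10)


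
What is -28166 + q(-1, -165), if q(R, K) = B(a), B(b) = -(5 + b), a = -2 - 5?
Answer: -28164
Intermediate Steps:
a = -7
B(b) = -5 - b
q(R, K) = 2 (q(R, K) = -5 - 1*(-7) = -5 + 7 = 2)
-28166 + q(-1, -165) = -28166 + 2 = -28164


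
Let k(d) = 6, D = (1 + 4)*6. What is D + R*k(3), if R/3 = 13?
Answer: 264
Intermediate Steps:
R = 39 (R = 3*13 = 39)
D = 30 (D = 5*6 = 30)
D + R*k(3) = 30 + 39*6 = 30 + 234 = 264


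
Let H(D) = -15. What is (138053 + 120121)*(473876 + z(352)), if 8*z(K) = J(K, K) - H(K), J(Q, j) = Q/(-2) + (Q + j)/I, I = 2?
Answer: 489394505313/4 ≈ 1.2235e+11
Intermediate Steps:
J(Q, j) = j/2 (J(Q, j) = Q/(-2) + (Q + j)/2 = Q*(-½) + (Q + j)*(½) = -Q/2 + (Q/2 + j/2) = j/2)
z(K) = 15/8 + K/16 (z(K) = (K/2 - 1*(-15))/8 = (K/2 + 15)/8 = (15 + K/2)/8 = 15/8 + K/16)
(138053 + 120121)*(473876 + z(352)) = (138053 + 120121)*(473876 + (15/8 + (1/16)*352)) = 258174*(473876 + (15/8 + 22)) = 258174*(473876 + 191/8) = 258174*(3791199/8) = 489394505313/4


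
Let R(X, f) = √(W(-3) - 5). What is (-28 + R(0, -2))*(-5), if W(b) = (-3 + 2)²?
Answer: 140 - 10*I ≈ 140.0 - 10.0*I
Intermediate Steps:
W(b) = 1 (W(b) = (-1)² = 1)
R(X, f) = 2*I (R(X, f) = √(1 - 5) = √(-4) = 2*I)
(-28 + R(0, -2))*(-5) = (-28 + 2*I)*(-5) = 140 - 10*I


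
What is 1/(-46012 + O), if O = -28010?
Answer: -1/74022 ≈ -1.3510e-5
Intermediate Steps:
1/(-46012 + O) = 1/(-46012 - 28010) = 1/(-74022) = -1/74022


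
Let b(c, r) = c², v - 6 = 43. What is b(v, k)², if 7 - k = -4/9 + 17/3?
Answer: 5764801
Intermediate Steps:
v = 49 (v = 6 + 43 = 49)
k = 16/9 (k = 7 - (-4/9 + 17/3) = 7 - 1*47/9 = 7 - 47/9 = 16/9 ≈ 1.7778)
b(v, k)² = (49²)² = 2401² = 5764801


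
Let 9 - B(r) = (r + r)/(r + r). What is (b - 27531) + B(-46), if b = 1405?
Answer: -26118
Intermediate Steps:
B(r) = 8 (B(r) = 9 - (r + r)/(r + r) = 9 - 2*r/(2*r) = 9 - 2*r*1/(2*r) = 9 - 1*1 = 9 - 1 = 8)
(b - 27531) + B(-46) = (1405 - 27531) + 8 = -26126 + 8 = -26118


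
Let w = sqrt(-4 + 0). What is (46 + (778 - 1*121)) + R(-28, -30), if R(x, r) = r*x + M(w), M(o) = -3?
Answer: 1540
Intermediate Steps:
w = 2*I (w = sqrt(-4) = 2*I ≈ 2.0*I)
R(x, r) = -3 + r*x (R(x, r) = r*x - 3 = -3 + r*x)
(46 + (778 - 1*121)) + R(-28, -30) = (46 + (778 - 1*121)) + (-3 - 30*(-28)) = (46 + (778 - 121)) + (-3 + 840) = (46 + 657) + 837 = 703 + 837 = 1540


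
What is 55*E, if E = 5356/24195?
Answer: 58916/4839 ≈ 12.175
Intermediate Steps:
E = 5356/24195 (E = 5356*(1/24195) = 5356/24195 ≈ 0.22137)
55*E = 55*(5356/24195) = 58916/4839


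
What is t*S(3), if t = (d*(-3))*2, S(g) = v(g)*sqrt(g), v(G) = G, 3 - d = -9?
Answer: -216*sqrt(3) ≈ -374.12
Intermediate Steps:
d = 12 (d = 3 - 1*(-9) = 3 + 9 = 12)
S(g) = g**(3/2) (S(g) = g*sqrt(g) = g**(3/2))
t = -72 (t = (12*(-3))*2 = -36*2 = -72)
t*S(3) = -216*sqrt(3)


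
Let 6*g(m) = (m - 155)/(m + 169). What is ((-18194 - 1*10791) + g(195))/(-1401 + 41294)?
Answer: -7912900/10890789 ≈ -0.72657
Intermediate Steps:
g(m) = (-155 + m)/(6*(169 + m)) (g(m) = ((m - 155)/(m + 169))/6 = ((-155 + m)/(169 + m))/6 = (-155 + m)/(6*(169 + m)))
((-18194 - 1*10791) + g(195))/(-1401 + 41294) = ((-18194 - 1*10791) + (-155 + 195)/(6*(169 + 195)))/(-1401 + 41294) = ((-18194 - 10791) + (⅙)*40/364)/39893 = (-28985 + (⅙)*(1/364)*40)*(1/39893) = (-28985 + 5/273)*(1/39893) = -7912900/273*1/39893 = -7912900/10890789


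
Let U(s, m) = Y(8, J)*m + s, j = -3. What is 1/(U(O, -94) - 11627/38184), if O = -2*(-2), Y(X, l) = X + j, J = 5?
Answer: -38184/17805371 ≈ -0.0021445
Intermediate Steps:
Y(X, l) = -3 + X (Y(X, l) = X - 3 = -3 + X)
O = 4
U(s, m) = s + 5*m (U(s, m) = (-3 + 8)*m + s = 5*m + s = s + 5*m)
1/(U(O, -94) - 11627/38184) = 1/((4 + 5*(-94)) - 11627/38184) = 1/((4 - 470) - 11627*1/38184) = 1/(-466 - 11627/38184) = 1/(-17805371/38184) = -38184/17805371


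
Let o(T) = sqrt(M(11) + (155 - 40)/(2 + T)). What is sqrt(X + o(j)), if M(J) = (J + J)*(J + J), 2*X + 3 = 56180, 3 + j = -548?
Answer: sqrt(3762623106 + 732*sqrt(16201661))/366 ≈ 167.66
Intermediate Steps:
j = -551 (j = -3 - 548 = -551)
X = 56177/2 (X = -3/2 + (1/2)*56180 = -3/2 + 28090 = 56177/2 ≈ 28089.)
M(J) = 4*J**2 (M(J) = (2*J)*(2*J) = 4*J**2)
o(T) = sqrt(484 + 115/(2 + T)) (o(T) = sqrt(4*11**2 + (155 - 40)/(2 + T)) = sqrt(4*121 + 115/(2 + T)) = sqrt(484 + 115/(2 + T)))
sqrt(X + o(j)) = sqrt(56177/2 + sqrt((1083 + 484*(-551))/(2 - 551))) = sqrt(56177/2 + sqrt((1083 - 266684)/(-549))) = sqrt(56177/2 + sqrt(-1/549*(-265601))) = sqrt(56177/2 + sqrt(265601/549)) = sqrt(56177/2 + sqrt(16201661)/183)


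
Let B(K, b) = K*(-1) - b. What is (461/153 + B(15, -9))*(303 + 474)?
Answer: -118363/51 ≈ -2320.8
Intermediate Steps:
B(K, b) = -K - b
(461/153 + B(15, -9))*(303 + 474) = (461/153 + (-1*15 - 1*(-9)))*(303 + 474) = (461*(1/153) + (-15 + 9))*777 = (461/153 - 6)*777 = -457/153*777 = -118363/51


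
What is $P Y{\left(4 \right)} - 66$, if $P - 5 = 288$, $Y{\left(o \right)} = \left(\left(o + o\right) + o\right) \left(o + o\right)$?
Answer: $28062$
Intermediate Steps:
$Y{\left(o \right)} = 6 o^{2}$ ($Y{\left(o \right)} = \left(2 o + o\right) 2 o = 3 o 2 o = 6 o^{2}$)
$P = 293$ ($P = 5 + 288 = 293$)
$P Y{\left(4 \right)} - 66 = 293 \cdot 6 \cdot 4^{2} - 66 = 293 \cdot 6 \cdot 16 - 66 = 293 \cdot 96 - 66 = 28128 - 66 = 28062$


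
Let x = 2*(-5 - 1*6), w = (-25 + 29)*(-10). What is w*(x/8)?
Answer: 110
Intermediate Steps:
w = -40 (w = 4*(-10) = -40)
x = -22 (x = 2*(-5 - 6) = 2*(-11) = -22)
w*(x/8) = -(-880)/8 = -40*(-11/4) = 110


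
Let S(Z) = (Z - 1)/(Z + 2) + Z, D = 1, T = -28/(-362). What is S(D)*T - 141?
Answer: -25507/181 ≈ -140.92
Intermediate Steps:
T = 14/181 (T = -28*(-1/362) = 14/181 ≈ 0.077348)
S(Z) = Z + (-1 + Z)/(2 + Z) (S(Z) = (-1 + Z)/(2 + Z) + Z = Z + (-1 + Z)/(2 + Z))
S(D)*T - 141 = ((-1 + 1² + 3*1)/(2 + 1))*(14/181) - 141 = ((-1 + 1 + 3)/3)*(14/181) - 141 = ((⅓)*3)*(14/181) - 141 = 1*(14/181) - 141 = 14/181 - 141 = -25507/181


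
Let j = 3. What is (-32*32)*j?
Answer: -3072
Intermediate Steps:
(-32*32)*j = -32*32*3 = -1024*3 = -3072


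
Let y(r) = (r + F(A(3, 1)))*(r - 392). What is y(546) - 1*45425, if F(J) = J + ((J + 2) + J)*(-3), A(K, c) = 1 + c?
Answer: 36195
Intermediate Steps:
F(J) = -6 - 5*J (F(J) = J + ((2 + J) + J)*(-3) = J + (2 + 2*J)*(-3) = J + (-6 - 6*J) = -6 - 5*J)
y(r) = (-392 + r)*(-16 + r) (y(r) = (r + (-6 - 5*(1 + 1)))*(r - 392) = (r + (-6 - 5*2))*(-392 + r) = (r + (-6 - 10))*(-392 + r) = (r - 16)*(-392 + r) = (-16 + r)*(-392 + r) = (-392 + r)*(-16 + r))
y(546) - 1*45425 = (6272 + 546² - 408*546) - 1*45425 = (6272 + 298116 - 222768) - 45425 = 81620 - 45425 = 36195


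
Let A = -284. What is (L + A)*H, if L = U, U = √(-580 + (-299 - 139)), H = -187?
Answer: 53108 - 187*I*√1018 ≈ 53108.0 - 5966.4*I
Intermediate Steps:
U = I*√1018 (U = √(-580 - 438) = √(-1018) = I*√1018 ≈ 31.906*I)
L = I*√1018 ≈ 31.906*I
(L + A)*H = (I*√1018 - 284)*(-187) = (-284 + I*√1018)*(-187) = 53108 - 187*I*√1018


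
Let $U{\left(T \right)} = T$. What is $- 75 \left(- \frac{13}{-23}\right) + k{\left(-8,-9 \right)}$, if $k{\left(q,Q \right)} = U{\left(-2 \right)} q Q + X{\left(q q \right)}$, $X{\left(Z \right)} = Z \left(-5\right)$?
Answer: $- \frac{11647}{23} \approx -506.39$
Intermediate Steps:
$X{\left(Z \right)} = - 5 Z$
$k{\left(q,Q \right)} = - 5 q^{2} - 2 Q q$ ($k{\left(q,Q \right)} = - 2 q Q - 5 q q = - 2 Q q - 5 q^{2} = - 5 q^{2} - 2 Q q$)
$- 75 \left(- \frac{13}{-23}\right) + k{\left(-8,-9 \right)} = - 75 \left(- \frac{13}{-23}\right) - 8 \left(\left(-5\right) \left(-8\right) - -18\right) = - 75 \left(\left(-13\right) \left(- \frac{1}{23}\right)\right) - 8 \left(40 + 18\right) = \left(-75\right) \frac{13}{23} - 464 = - \frac{975}{23} - 464 = - \frac{11647}{23}$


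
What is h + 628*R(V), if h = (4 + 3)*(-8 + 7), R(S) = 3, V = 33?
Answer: 1877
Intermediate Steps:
h = -7 (h = 7*(-1) = -7)
h + 628*R(V) = -7 + 628*3 = -7 + 1884 = 1877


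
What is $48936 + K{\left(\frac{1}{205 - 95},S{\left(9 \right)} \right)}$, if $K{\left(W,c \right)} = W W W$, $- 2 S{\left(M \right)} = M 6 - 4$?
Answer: $\frac{65133816001}{1331000} \approx 48936.0$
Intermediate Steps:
$S{\left(M \right)} = 2 - 3 M$ ($S{\left(M \right)} = - \frac{M 6 - 4}{2} = - \frac{6 M - 4}{2} = - \frac{-4 + 6 M}{2} = 2 - 3 M$)
$K{\left(W,c \right)} = W^{3}$ ($K{\left(W,c \right)} = W^{2} W = W^{3}$)
$48936 + K{\left(\frac{1}{205 - 95},S{\left(9 \right)} \right)} = 48936 + \left(\frac{1}{205 - 95}\right)^{3} = 48936 + \left(\frac{1}{110}\right)^{3} = 48936 + \frac{1}{1331000} = \frac{65133816001}{1331000}$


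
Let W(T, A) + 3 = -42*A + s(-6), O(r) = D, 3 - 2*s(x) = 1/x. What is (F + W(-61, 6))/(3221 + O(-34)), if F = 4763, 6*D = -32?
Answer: 54115/38588 ≈ 1.4024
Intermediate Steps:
s(x) = 3/2 - 1/(2*x)
D = -16/3 (D = (1/6)*(-32) = -16/3 ≈ -5.3333)
O(r) = -16/3
W(T, A) = -17/12 - 42*A (W(T, A) = -3 + (-42*A + (1/2)*(-1 + 3*(-6))/(-6)) = -3 + (-42*A + (1/2)*(-1/6)*(-1 - 18)) = -3 + (-42*A + (1/2)*(-1/6)*(-19)) = -3 + (-42*A + 19/12) = -3 + (19/12 - 42*A) = -17/12 - 42*A)
(F + W(-61, 6))/(3221 + O(-34)) = (4763 + (-17/12 - 42*6))/(3221 - 16/3) = (4763 + (-17/12 - 252))/(9647/3) = (4763 - 3041/12)*(3/9647) = (54115/12)*(3/9647) = 54115/38588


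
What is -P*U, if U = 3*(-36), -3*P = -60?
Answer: 2160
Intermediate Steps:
P = 20 (P = -⅓*(-60) = 20)
U = -108
-P*U = -20*(-108) = -1*(-2160) = 2160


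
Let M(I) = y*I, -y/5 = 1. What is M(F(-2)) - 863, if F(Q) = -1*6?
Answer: -833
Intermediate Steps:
y = -5 (y = -5*1 = -5)
F(Q) = -6
M(I) = -5*I
M(F(-2)) - 863 = -5*(-6) - 863 = 30 - 863 = -833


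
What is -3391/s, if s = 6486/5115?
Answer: -5781655/2162 ≈ -2674.2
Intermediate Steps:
s = 2162/1705 (s = 6486*(1/5115) = 2162/1705 ≈ 1.2680)
-3391/s = -3391/2162/1705 = -3391*1705/2162 = -5781655/2162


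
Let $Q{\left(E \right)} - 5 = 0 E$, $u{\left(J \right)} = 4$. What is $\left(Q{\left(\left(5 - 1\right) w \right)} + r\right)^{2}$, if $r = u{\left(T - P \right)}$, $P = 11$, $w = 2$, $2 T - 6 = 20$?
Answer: $81$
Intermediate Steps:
$T = 13$ ($T = 3 + \frac{1}{2} \cdot 20 = 3 + 10 = 13$)
$r = 4$
$Q{\left(E \right)} = 5$ ($Q{\left(E \right)} = 5 + 0 E = 5 + 0 = 5$)
$\left(Q{\left(\left(5 - 1\right) w \right)} + r\right)^{2} = \left(5 + 4\right)^{2} = 9^{2} = 81$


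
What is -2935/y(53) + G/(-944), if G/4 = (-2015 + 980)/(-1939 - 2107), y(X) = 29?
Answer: -2802532375/27690824 ≈ -101.21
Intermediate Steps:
G = 2070/2023 (G = 4*((-2015 + 980)/(-1939 - 2107)) = 4*(-1035/(-4046)) = 4*(-1035*(-1/4046)) = 4*(1035/4046) = 2070/2023 ≈ 1.0232)
-2935/y(53) + G/(-944) = -2935/29 + (2070/2023)/(-944) = -2935*1/29 + (2070/2023)*(-1/944) = -2935/29 - 1035/954856 = -2802532375/27690824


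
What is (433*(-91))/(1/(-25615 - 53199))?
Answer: 3105508042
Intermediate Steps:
(433*(-91))/(1/(-25615 - 53199)) = -39403/(1/(-78814)) = -39403/(-1/78814) = -39403*(-78814) = 3105508042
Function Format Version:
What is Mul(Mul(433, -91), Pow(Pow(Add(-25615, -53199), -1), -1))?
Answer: 3105508042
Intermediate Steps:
Mul(Mul(433, -91), Pow(Pow(Add(-25615, -53199), -1), -1)) = Mul(-39403, Pow(Pow(-78814, -1), -1)) = Mul(-39403, Pow(Rational(-1, 78814), -1)) = Mul(-39403, -78814) = 3105508042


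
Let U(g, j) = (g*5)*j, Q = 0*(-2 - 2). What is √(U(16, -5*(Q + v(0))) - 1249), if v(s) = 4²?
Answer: I*√7649 ≈ 87.459*I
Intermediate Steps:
v(s) = 16
Q = 0 (Q = 0*(-4) = 0)
U(g, j) = 5*g*j (U(g, j) = (5*g)*j = 5*g*j)
√(U(16, -5*(Q + v(0))) - 1249) = √(5*16*(-5*(0 + 16)) - 1249) = √(5*16*(-5*16) - 1249) = √(5*16*(-80) - 1249) = √(-6400 - 1249) = √(-7649) = I*√7649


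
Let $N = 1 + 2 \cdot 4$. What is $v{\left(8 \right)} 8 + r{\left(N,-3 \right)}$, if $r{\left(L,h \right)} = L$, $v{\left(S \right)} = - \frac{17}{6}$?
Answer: $- \frac{41}{3} \approx -13.667$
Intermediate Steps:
$v{\left(S \right)} = - \frac{17}{6}$ ($v{\left(S \right)} = \left(-17\right) \frac{1}{6} = - \frac{17}{6}$)
$N = 9$ ($N = 1 + 8 = 9$)
$v{\left(8 \right)} 8 + r{\left(N,-3 \right)} = \left(- \frac{17}{6}\right) 8 + 9 = - \frac{68}{3} + 9 = - \frac{41}{3}$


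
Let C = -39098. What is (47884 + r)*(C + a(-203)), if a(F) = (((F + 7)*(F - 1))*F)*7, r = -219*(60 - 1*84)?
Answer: -3021347076680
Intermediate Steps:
r = 5256 (r = -219*(60 - 84) = -219*(-24) = 5256)
a(F) = 7*F*(-1 + F)*(7 + F) (a(F) = (((7 + F)*(-1 + F))*F)*7 = (((-1 + F)*(7 + F))*F)*7 = (F*(-1 + F)*(7 + F))*7 = 7*F*(-1 + F)*(7 + F))
(47884 + r)*(C + a(-203)) = (47884 + 5256)*(-39098 + 7*(-203)*(-7 + (-203)² + 6*(-203))) = 53140*(-39098 + 7*(-203)*(-7 + 41209 - 1218)) = 53140*(-39098 + 7*(-203)*39984) = 53140*(-39098 - 56817264) = 53140*(-56856362) = -3021347076680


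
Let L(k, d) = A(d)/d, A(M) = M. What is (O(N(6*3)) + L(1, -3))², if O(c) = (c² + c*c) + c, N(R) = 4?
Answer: 1369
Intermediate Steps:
L(k, d) = 1 (L(k, d) = d/d = 1)
O(c) = c + 2*c² (O(c) = (c² + c²) + c = 2*c² + c = c + 2*c²)
(O(N(6*3)) + L(1, -3))² = (4*(1 + 2*4) + 1)² = (4*(1 + 8) + 1)² = (4*9 + 1)² = (36 + 1)² = 37² = 1369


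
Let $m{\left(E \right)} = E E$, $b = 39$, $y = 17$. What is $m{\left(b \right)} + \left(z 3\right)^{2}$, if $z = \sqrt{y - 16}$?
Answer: $1530$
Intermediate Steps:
$m{\left(E \right)} = E^{2}$
$z = 1$ ($z = \sqrt{17 - 16} = \sqrt{1} = 1$)
$m{\left(b \right)} + \left(z 3\right)^{2} = 39^{2} + \left(1 \cdot 3\right)^{2} = 1521 + 3^{2} = 1521 + 9 = 1530$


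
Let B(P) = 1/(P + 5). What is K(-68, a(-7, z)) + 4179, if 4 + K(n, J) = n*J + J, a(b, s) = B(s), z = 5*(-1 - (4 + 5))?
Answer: 187942/45 ≈ 4176.5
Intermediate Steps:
z = -50 (z = 5*(-1 - 1*9) = 5*(-1 - 9) = 5*(-10) = -50)
B(P) = 1/(5 + P)
a(b, s) = 1/(5 + s)
K(n, J) = -4 + J + J*n (K(n, J) = -4 + (n*J + J) = -4 + (J*n + J) = -4 + (J + J*n) = -4 + J + J*n)
K(-68, a(-7, z)) + 4179 = (-4 + 1/(5 - 50) - 68/(5 - 50)) + 4179 = (-4 + 1/(-45) - 68/(-45)) + 4179 = (-4 - 1/45 - 1/45*(-68)) + 4179 = (-4 - 1/45 + 68/45) + 4179 = -113/45 + 4179 = 187942/45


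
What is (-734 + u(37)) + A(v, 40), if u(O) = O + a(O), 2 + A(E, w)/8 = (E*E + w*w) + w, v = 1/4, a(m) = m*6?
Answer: 25259/2 ≈ 12630.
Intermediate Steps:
a(m) = 6*m
v = 1/4 ≈ 0.25000
A(E, w) = -16 + 8*w + 8*E**2 + 8*w**2 (A(E, w) = -16 + 8*((E*E + w*w) + w) = -16 + 8*((E**2 + w**2) + w) = -16 + 8*(w + E**2 + w**2) = -16 + (8*w + 8*E**2 + 8*w**2) = -16 + 8*w + 8*E**2 + 8*w**2)
u(O) = 7*O (u(O) = O + 6*O = 7*O)
(-734 + u(37)) + A(v, 40) = (-734 + 7*37) + (-16 + 8*40 + 8*(1/4)**2 + 8*40**2) = (-734 + 259) + (-16 + 320 + 8*(1/16) + 8*1600) = -475 + (-16 + 320 + 1/2 + 12800) = -475 + 26209/2 = 25259/2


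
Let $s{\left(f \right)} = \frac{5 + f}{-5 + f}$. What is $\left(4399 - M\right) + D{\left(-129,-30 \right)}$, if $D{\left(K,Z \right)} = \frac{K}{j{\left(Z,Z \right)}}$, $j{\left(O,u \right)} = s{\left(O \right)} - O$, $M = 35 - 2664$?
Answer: $\frac{35119}{5} \approx 7023.8$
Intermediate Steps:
$s{\left(f \right)} = \frac{5 + f}{-5 + f}$
$M = -2629$
$j{\left(O,u \right)} = - O + \frac{5 + O}{-5 + O}$ ($j{\left(O,u \right)} = \frac{5 + O}{-5 + O} - O = - O + \frac{5 + O}{-5 + O}$)
$D{\left(K,Z \right)} = \frac{K \left(-5 + Z\right)}{5 + Z - Z \left(-5 + Z\right)}$ ($D{\left(K,Z \right)} = \frac{K}{\frac{1}{-5 + Z} \left(5 + Z - Z \left(-5 + Z\right)\right)} = K \frac{-5 + Z}{5 + Z - Z \left(-5 + Z\right)} = \frac{K \left(-5 + Z\right)}{5 + Z - Z \left(-5 + Z\right)}$)
$\left(4399 - M\right) + D{\left(-129,-30 \right)} = \left(4399 - -2629\right) - \frac{129 \left(5 - -30\right)}{-5 + \left(-30\right)^{2} - -180} = \left(4399 + 2629\right) - \frac{129 \left(5 + 30\right)}{-5 + 900 + 180} = 7028 - 129 \cdot \frac{1}{1075} \cdot 35 = 7028 - \frac{3}{25} \cdot 35 = 7028 - \frac{21}{5} = \frac{35119}{5}$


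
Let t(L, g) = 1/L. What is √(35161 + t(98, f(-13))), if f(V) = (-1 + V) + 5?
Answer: √6891558/14 ≈ 187.51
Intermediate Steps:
f(V) = 4 + V
√(35161 + t(98, f(-13))) = √(35161 + 1/98) = √(3445779/98) = √6891558/14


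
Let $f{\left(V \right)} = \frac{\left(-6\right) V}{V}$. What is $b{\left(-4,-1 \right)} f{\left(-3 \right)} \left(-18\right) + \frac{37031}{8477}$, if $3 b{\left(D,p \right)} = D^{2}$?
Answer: $\frac{4919783}{8477} \approx 580.37$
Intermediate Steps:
$f{\left(V \right)} = -6$
$b{\left(D,p \right)} = \frac{D^{2}}{3}$
$b{\left(-4,-1 \right)} f{\left(-3 \right)} \left(-18\right) + \frac{37031}{8477} = \frac{\left(-4\right)^{2}}{3} \left(-6\right) \left(-18\right) + \frac{37031}{8477} = \frac{1}{3} \cdot 16 \left(-6\right) \left(-18\right) + 37031 \cdot \frac{1}{8477} = \frac{16}{3} \left(-6\right) \left(-18\right) + \frac{37031}{8477} = \left(-32\right) \left(-18\right) + \frac{37031}{8477} = 576 + \frac{37031}{8477} = \frac{4919783}{8477}$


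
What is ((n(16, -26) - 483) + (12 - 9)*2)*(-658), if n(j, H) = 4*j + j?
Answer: 261226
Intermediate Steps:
n(j, H) = 5*j
((n(16, -26) - 483) + (12 - 9)*2)*(-658) = ((5*16 - 483) + (12 - 9)*2)*(-658) = ((80 - 483) + 3*2)*(-658) = (-403 + 6)*(-658) = -397*(-658) = 261226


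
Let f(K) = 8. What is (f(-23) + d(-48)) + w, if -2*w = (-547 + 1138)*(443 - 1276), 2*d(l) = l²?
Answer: 494623/2 ≈ 2.4731e+5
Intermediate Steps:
d(l) = l²/2
w = 492303/2 (w = -(-547 + 1138)*(443 - 1276)/2 = -591*(-833)/2 = -½*(-492303) = 492303/2 ≈ 2.4615e+5)
(f(-23) + d(-48)) + w = (8 + (½)*(-48)²) + 492303/2 = (8 + (½)*2304) + 492303/2 = (8 + 1152) + 492303/2 = 1160 + 492303/2 = 494623/2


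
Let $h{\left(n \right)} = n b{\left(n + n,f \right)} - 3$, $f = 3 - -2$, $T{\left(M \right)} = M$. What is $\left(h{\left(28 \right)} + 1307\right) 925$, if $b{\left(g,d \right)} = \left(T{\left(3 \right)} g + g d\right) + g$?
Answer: $14259800$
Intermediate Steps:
$f = 5$ ($f = 3 + 2 = 5$)
$b{\left(g,d \right)} = 4 g + d g$ ($b{\left(g,d \right)} = \left(3 g + g d\right) + g = \left(3 g + d g\right) + g = 4 g + d g$)
$h{\left(n \right)} = -3 + 18 n^{2}$ ($h{\left(n \right)} = n \left(n + n\right) \left(4 + 5\right) - 3 = n 2 n 9 - 3 = n 18 n - 3 = 18 n^{2} - 3 = -3 + 18 n^{2}$)
$\left(h{\left(28 \right)} + 1307\right) 925 = \left(\left(-3 + 18 \cdot 28^{2}\right) + 1307\right) 925 = \left(\left(-3 + 18 \cdot 784\right) + 1307\right) 925 = \left(\left(-3 + 14112\right) + 1307\right) 925 = \left(14109 + 1307\right) 925 = 15416 \cdot 925 = 14259800$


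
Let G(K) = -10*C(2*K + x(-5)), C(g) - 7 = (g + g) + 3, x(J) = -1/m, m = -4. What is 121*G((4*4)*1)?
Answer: -90145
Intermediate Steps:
x(J) = 1/4 (x(J) = -1/(-4) = -1*(-1/4) = 1/4)
C(g) = 10 + 2*g (C(g) = 7 + ((g + g) + 3) = 7 + (2*g + 3) = 7 + (3 + 2*g) = 10 + 2*g)
G(K) = -105 - 40*K (G(K) = -10*(10 + 2*(2*K + 1/4)) = -10*(10 + 2*(1/4 + 2*K)) = -10*(10 + (1/2 + 4*K)) = -10*(21/2 + 4*K) = -105 - 40*K)
121*G((4*4)*1) = 121*(-105 - 40*4*4) = 121*(-105 - 640) = 121*(-745) = -90145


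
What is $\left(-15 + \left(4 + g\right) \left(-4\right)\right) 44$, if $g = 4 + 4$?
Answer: $-2772$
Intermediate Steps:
$g = 8$
$\left(-15 + \left(4 + g\right) \left(-4\right)\right) 44 = \left(-15 + \left(4 + 8\right) \left(-4\right)\right) 44 = \left(-15 + 12 \left(-4\right)\right) 44 = \left(-15 - 48\right) 44 = \left(-63\right) 44 = -2772$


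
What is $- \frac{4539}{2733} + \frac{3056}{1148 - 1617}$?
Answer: $- \frac{3493613}{427259} \approx -8.1768$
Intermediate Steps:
$- \frac{4539}{2733} + \frac{3056}{1148 - 1617} = \left(-4539\right) \frac{1}{2733} + \frac{3056}{-469} = - \frac{1513}{911} + 3056 \left(- \frac{1}{469}\right) = - \frac{1513}{911} - \frac{3056}{469} = - \frac{3493613}{427259}$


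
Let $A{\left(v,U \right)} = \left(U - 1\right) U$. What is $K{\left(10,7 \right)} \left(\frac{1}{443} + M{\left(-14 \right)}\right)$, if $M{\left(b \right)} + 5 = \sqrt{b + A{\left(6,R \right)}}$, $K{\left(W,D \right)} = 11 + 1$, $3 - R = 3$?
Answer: $- \frac{26568}{443} + 12 i \sqrt{14} \approx -59.973 + 44.9 i$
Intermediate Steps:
$R = 0$ ($R = 3 - 3 = 0$)
$A{\left(v,U \right)} = U \left(-1 + U\right)$ ($A{\left(v,U \right)} = \left(-1 + U\right) U = U \left(-1 + U\right)$)
$K{\left(W,D \right)} = 12$
$M{\left(b \right)} = -5 + \sqrt{b}$ ($M{\left(b \right)} = -5 + \sqrt{b + 0 \left(-1 + 0\right)} = -5 + \sqrt{b + 0 \left(-1\right)} = -5 + \sqrt{b + 0} = -5 + \sqrt{b}$)
$K{\left(10,7 \right)} \left(\frac{1}{443} + M{\left(-14 \right)}\right) = 12 \left(\frac{1}{443} - \left(5 - \sqrt{-14}\right)\right) = 12 \left(\frac{1}{443} - \left(5 - i \sqrt{14}\right)\right) = 12 \left(- \frac{2214}{443} + i \sqrt{14}\right) = - \frac{26568}{443} + 12 i \sqrt{14}$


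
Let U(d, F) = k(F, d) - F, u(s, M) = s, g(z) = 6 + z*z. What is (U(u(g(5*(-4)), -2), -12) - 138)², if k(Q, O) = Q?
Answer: 19044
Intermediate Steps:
g(z) = 6 + z²
U(d, F) = 0 (U(d, F) = F - F = 0)
(U(u(g(5*(-4)), -2), -12) - 138)² = (0 - 138)² = (-138)² = 19044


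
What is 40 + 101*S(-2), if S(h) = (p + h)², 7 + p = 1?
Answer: 6504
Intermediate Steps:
p = -6 (p = -7 + 1 = -6)
S(h) = (-6 + h)²
40 + 101*S(-2) = 40 + 101*(-6 - 2)² = 40 + 101*(-8)² = 40 + 101*64 = 40 + 6464 = 6504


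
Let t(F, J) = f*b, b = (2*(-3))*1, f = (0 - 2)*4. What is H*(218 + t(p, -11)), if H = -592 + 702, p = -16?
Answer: 29260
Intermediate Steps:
f = -8 (f = -2*4 = -8)
b = -6 (b = -6*1 = -6)
t(F, J) = 48 (t(F, J) = -8*(-6) = 48)
H = 110
H*(218 + t(p, -11)) = 110*(218 + 48) = 110*266 = 29260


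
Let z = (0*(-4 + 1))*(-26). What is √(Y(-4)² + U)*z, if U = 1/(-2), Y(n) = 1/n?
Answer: 0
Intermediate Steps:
Y(n) = 1/n
U = -½ ≈ -0.50000
z = 0 (z = (0*(-3))*(-26) = 0*(-26) = 0)
√(Y(-4)² + U)*z = √((1/(-4))² - ½)*0 = √((-¼)² - ½)*0 = √(1/16 - ½)*0 = √(-7/16)*0 = (I*√7/4)*0 = 0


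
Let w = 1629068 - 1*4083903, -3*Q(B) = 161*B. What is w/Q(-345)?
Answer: -490967/3703 ≈ -132.59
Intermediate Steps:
Q(B) = -161*B/3
w = -2454835 (w = 1629068 - 4083903 = -2454835)
w/Q(-345) = -2454835/((-161/3*(-345))) = -2454835/18515 = -2454835*1/18515 = -490967/3703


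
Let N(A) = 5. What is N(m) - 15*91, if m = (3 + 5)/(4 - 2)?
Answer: -1360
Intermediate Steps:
m = 4 (m = 8/2 = 8*(½) = 4)
N(m) - 15*91 = 5 - 15*91 = 5 - 1365 = -1360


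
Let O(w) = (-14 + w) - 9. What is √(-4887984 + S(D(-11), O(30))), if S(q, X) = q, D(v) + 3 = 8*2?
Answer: I*√4887971 ≈ 2210.9*I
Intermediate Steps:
D(v) = 13 (D(v) = -3 + 8*2 = -3 + 16 = 13)
O(w) = -23 + w
√(-4887984 + S(D(-11), O(30))) = √(-4887984 + 13) = √(-4887971) = I*√4887971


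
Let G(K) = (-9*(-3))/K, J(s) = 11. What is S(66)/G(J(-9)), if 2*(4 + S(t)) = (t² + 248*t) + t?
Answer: 114301/27 ≈ 4233.4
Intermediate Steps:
G(K) = 27/K
S(t) = -4 + t²/2 + 249*t/2 (S(t) = -4 + ((t² + 248*t) + t)/2 = -4 + (t² + 249*t)/2 = -4 + (t²/2 + 249*t/2) = -4 + t²/2 + 249*t/2)
S(66)/G(J(-9)) = (-4 + (½)*66² + (249/2)*66)/((27/11)) = (-4 + (½)*4356 + 8217)/((27*(1/11))) = (-4 + 2178 + 8217)/(27/11) = 10391*(11/27) = 114301/27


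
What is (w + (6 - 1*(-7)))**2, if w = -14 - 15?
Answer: 256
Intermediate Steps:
w = -29
(w + (6 - 1*(-7)))**2 = (-29 + (6 - 1*(-7)))**2 = (-29 + (6 + 7))**2 = (-29 + 13)**2 = (-16)**2 = 256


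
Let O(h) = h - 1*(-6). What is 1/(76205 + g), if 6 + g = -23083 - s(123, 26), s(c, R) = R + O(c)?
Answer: 1/52961 ≈ 1.8882e-5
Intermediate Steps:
O(h) = 6 + h (O(h) = h + 6 = 6 + h)
s(c, R) = 6 + R + c (s(c, R) = R + (6 + c) = 6 + R + c)
g = -23244 (g = -6 + (-23083 - (6 + 26 + 123)) = -6 + (-23083 - 1*155) = -6 + (-23083 - 155) = -6 - 23238 = -23244)
1/(76205 + g) = 1/(76205 - 23244) = 1/52961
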